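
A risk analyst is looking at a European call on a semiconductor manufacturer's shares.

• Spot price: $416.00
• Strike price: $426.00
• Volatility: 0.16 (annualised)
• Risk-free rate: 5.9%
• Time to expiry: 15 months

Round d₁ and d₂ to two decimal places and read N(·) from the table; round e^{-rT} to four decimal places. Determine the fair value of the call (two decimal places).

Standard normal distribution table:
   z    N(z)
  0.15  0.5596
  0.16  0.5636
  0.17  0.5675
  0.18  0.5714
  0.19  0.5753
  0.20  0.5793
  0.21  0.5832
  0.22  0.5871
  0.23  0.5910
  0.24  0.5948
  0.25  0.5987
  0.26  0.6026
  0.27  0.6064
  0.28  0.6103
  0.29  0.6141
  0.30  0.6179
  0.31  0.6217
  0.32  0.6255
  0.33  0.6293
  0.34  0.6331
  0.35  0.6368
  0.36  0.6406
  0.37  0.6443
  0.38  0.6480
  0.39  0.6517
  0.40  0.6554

$40.38

σ√T = 0.16 × 1.1180 = 0.1789
d₁ = [ln(416/426) + (0.059 + ½·0.16²)·1.25] / (σ√T) = (-0.0238 + 0.0897) / 0.1789 = 0.3689 ⇒ 0.37
d₂ = 0.3689 − 0.1789 = 0.1900 ⇒ 0.19
e^(−rT) = e^(−0.059·1.25) = 0.9289
N(d₁) = N(0.37) = 0.6443;  N(d₂) = N(0.19) = 0.5753
C = 416·0.6443 − 426·0.9289·0.5753 = 268.0288 − 227.6528 = 40.3760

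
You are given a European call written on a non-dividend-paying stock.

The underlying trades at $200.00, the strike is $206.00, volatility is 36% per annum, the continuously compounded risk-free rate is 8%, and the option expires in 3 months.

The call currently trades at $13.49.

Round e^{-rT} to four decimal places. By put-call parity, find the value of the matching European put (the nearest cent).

e^(−rT) = e^(−0.08·0.25) = 0.9802
Put-call parity: C − P = S − K·e^(−rT) = 200 − 206·0.9802 = 200 − 201.9212 = -1.9212
P = C − (C − P) = 13.49 − (-1.9212) = 15.4112

$15.41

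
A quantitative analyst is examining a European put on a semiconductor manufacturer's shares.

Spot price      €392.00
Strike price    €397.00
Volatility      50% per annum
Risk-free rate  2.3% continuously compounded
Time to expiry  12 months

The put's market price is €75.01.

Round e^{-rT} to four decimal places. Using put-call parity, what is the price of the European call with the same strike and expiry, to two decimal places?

€79.02

e^(−rT) = e^(−0.023·1) = 0.9773
Put-call parity: C − P = S − K·e^(−rT) = 392 − 397·0.9773 = 392 − 387.9881 = 4.0119
C = P + (C − P) = 75.01 + (4.0119) = 79.0219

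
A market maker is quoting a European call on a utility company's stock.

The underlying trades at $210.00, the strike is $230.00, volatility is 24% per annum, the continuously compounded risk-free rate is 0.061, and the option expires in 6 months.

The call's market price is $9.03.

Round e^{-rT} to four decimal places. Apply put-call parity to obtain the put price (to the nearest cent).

e^(−rT) = e^(−0.061·0.5) = 0.9700
Put-call parity: C − P = S − K·e^(−rT) = 210 − 230·0.9700 = 210 − 223.1000 = -13.1000
P = C − (C − P) = 9.03 − (-13.1000) = 22.1300

$22.13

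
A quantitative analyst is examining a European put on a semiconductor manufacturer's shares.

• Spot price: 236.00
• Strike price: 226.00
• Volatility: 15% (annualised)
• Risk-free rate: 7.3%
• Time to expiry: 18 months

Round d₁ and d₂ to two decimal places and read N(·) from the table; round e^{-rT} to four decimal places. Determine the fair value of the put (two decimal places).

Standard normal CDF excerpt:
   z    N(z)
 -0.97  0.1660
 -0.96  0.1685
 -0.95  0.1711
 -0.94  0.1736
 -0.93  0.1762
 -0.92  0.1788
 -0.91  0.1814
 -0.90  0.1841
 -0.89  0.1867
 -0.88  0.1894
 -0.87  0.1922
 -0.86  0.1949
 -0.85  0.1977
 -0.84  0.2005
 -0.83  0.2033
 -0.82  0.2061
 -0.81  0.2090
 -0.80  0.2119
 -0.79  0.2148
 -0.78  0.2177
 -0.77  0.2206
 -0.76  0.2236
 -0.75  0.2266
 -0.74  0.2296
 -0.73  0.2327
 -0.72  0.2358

4.31

σ√T = 0.15·√1.5 = 0.1837
d₁ = [ln(236/226) + (0.073 + ½·0.15²)·1.5] / (σ√T) = (0.0433 + 0.1264) / 0.1837 = 0.9236 ⇒ 0.92
d₂ = 0.9236 − 0.1837 = 0.7399 ⇒ 0.74
exp(−rT) = exp(−0.073·1.5) = 0.8963
P = 226·0.8963·N(-0.74) − 236·N(-0.92) = 226·0.8963·0.2296 − 236·0.1788 = 46.5086 − 42.1968 = 4.3118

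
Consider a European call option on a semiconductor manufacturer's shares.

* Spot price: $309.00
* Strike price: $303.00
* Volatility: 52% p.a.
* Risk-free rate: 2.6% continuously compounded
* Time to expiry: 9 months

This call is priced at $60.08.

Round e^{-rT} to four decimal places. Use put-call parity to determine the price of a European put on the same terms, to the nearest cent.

exp(−rT) = exp(−0.026·0.75) = 0.9807
Put-call parity: C − P = S − K·e^(−rT) = 309 − 303·0.9807 = 309 − 297.1521 = 11.8479
P = C − (C − P) = 60.08 − (11.8479) = 48.2321

$48.23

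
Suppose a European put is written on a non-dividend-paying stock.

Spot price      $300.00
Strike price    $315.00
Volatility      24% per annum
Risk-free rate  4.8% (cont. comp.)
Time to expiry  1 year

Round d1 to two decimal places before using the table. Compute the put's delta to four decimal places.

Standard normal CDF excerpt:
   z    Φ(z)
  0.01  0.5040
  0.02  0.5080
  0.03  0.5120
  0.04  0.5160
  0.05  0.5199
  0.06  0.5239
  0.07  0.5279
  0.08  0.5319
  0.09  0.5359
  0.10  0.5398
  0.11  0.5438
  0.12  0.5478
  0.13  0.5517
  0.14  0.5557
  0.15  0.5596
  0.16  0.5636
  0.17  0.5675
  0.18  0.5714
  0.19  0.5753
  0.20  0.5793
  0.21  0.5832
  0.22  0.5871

-0.4522

σ√T = 0.24 × 1.0000 = 0.2400
d₁ = [ln(300/315) + (0.048 + 0.24²/2)·1] / 0.2400 = [-0.0488 + 0.0768] / 0.2400 = 0.1167 ≈ 0.12
N(d₁) = N(0.12) = 0.5478
Δ_put = N(d₁) − 1 = 0.5478 − 1 = -0.4522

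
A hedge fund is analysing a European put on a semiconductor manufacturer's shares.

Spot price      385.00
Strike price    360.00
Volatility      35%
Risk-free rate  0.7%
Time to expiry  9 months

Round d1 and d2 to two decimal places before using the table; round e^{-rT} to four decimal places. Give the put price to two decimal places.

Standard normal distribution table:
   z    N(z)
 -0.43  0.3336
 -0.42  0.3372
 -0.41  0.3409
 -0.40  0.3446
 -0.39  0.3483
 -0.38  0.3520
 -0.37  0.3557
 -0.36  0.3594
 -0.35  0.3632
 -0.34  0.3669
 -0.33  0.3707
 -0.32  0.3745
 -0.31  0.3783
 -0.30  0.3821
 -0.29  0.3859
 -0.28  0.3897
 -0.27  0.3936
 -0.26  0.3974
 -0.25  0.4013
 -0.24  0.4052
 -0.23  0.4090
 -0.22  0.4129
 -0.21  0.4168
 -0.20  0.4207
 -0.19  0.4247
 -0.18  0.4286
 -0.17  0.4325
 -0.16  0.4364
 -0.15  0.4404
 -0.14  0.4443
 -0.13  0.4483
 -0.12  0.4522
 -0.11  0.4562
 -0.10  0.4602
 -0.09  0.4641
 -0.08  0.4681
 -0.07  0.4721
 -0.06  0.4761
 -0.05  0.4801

32.11

T = 0.75;  σ√T = 0.3031
d₁ = [ln(385/360) + (0.007 + 0.35²/2)·0.75] / 0.3031 = [0.0671 + 0.0512] / 0.3031 = 0.3904 ≈ 0.39
d₂ = d₁ − σ√T = 0.3904 − 0.3031 = 0.0873 ≈ 0.09
exp(−rT) = exp(−0.007·0.75) = 0.9948
N(−d₂) = N(-0.09) = 0.4641;  N(−d₁) = N(-0.39) = 0.3483
P = 360·0.9948·0.4641 − 385·0.3483 = 166.2072 − 134.0955 = 32.1117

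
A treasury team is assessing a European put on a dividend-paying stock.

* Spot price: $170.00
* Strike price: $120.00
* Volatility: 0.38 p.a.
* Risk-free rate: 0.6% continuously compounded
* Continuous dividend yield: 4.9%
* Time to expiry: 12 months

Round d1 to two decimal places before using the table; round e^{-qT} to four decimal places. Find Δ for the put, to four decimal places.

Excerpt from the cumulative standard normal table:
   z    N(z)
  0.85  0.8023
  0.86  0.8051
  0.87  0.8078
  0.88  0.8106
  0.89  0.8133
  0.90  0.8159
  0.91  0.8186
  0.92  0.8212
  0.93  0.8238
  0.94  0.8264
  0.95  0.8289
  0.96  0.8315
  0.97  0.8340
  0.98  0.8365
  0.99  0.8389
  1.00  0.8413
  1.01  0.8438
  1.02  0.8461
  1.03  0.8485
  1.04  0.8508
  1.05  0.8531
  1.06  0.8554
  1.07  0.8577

T = 1;  σ√T = 0.3800
ln(S/K) + (r − q + σ²/2)T = ln(170/120) + (0.006 − 0.049 + 0.38²/2)·1 = 0.3483 + 0.0292 = 0.3775
d₁ = 0.3775 / 0.3800 = 0.9934 → 0.99
N(d₁) = N(0.99) = 0.8389
Δ_put = e^(−qT)·(N(d₁) − 1) = 0.9522·(0.8389 − 1) = -0.1534

-0.1534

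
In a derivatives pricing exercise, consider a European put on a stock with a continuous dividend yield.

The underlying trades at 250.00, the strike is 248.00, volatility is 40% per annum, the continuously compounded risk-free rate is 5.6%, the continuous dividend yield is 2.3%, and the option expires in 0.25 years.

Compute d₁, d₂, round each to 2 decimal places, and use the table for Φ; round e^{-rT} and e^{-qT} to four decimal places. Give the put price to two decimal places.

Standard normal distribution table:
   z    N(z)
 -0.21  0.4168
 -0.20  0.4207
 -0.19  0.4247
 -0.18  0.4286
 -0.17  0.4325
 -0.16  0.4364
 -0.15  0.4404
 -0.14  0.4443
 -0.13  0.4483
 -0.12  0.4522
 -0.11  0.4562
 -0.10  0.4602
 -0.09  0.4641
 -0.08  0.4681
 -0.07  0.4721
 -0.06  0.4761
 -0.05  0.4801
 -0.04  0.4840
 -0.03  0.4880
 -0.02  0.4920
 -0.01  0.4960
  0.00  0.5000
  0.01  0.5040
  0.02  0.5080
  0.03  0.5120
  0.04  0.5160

σ√T = 0.4 × 0.5000 = 0.2000
d₁ = [ln(250/248) + (0.056 − 0.023 + ½·0.4²)·0.25] / (σ√T) = (0.0080 + 0.0283) / 0.2000 = 0.1814 which rounds to 0.18
d₂ = 0.1814 − 0.2000 = -0.0186 which rounds to -0.02
e^(−qT) = e^(−0.023·0.25) = 0.9943;  e^(−rT) = e^(−0.056·0.25) = 0.9861
N(−d₂) = N(0.02) = 0.5080;  N(−d₁) = N(-0.18) = 0.4286
P = 248·0.9861·0.5080 − 250·0.9943·0.4286 = 124.2328 − 106.5392 = 17.6936

17.69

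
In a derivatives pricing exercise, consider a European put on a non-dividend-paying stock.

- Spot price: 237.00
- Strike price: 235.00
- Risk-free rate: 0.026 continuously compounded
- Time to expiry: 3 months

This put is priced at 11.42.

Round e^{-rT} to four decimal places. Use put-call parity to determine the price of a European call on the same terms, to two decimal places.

14.95

exp(−rT) = exp(−0.026·0.25) = 0.9935
Put-call parity: C − P = S − K·e^(−rT) = 237 − 235·0.9935 = 237 − 233.4725 = 3.5275
C = P + (C − P) = 11.42 + (3.5275) = 14.9475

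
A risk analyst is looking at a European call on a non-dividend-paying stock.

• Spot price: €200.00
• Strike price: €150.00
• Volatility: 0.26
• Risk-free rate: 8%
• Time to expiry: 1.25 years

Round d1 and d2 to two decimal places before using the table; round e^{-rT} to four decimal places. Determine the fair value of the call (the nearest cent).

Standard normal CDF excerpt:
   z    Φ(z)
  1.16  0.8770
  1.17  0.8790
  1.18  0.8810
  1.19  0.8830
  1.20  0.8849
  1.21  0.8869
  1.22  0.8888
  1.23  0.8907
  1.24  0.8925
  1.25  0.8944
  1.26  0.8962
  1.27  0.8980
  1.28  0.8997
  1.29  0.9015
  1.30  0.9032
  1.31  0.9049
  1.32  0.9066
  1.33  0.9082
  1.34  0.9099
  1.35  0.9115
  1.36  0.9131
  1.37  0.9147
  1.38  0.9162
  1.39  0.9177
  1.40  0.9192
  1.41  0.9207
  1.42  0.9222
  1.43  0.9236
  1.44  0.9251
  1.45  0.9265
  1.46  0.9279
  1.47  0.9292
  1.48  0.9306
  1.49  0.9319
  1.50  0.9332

T = 1.25;  σ√T = 0.2907
ln(S/K) + (r + σ²/2)T = ln(200/150) + (0.08 + 0.26²/2)·1.25 = 0.2877 + 0.1423 = 0.4299
d₁ = 0.4299 / 0.2907 = 1.4790 ⇒ 1.48
d₂ = d₁ − σ√T = 1.4790 − 0.2907 = 1.1883 ⇒ 1.19
e^(−rT) = e^(−0.08·1.25) = 0.9048
N(d₁) = N(1.48) = 0.9306;  N(d₂) = N(1.19) = 0.8830
C = 200·0.9306 − 150·0.9048·0.8830 = 186.1200 − 119.8408 = 66.2792

€66.28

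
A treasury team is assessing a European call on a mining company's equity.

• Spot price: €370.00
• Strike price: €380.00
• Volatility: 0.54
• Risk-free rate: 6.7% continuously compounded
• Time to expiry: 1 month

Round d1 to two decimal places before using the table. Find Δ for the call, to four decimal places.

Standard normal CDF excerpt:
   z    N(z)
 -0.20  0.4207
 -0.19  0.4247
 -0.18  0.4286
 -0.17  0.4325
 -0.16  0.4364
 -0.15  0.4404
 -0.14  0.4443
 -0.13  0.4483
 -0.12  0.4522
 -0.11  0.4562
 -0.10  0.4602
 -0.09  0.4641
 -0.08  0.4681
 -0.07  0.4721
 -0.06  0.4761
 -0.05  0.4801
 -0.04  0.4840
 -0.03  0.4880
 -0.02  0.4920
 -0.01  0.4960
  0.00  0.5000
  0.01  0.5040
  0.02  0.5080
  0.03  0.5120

0.4761

σ√T = 0.54·√0.08333 = 0.1559
d₁ = [ln(370/380) + (0.067 + 0.54²/2)·0.08333] / 0.1559 = [-0.0267 + 0.0177] / 0.1559 = -0.0573 which rounds to -0.06
N(d₁) = N(-0.06) = 0.4761
Δ_call = N(d₁) = 0.4761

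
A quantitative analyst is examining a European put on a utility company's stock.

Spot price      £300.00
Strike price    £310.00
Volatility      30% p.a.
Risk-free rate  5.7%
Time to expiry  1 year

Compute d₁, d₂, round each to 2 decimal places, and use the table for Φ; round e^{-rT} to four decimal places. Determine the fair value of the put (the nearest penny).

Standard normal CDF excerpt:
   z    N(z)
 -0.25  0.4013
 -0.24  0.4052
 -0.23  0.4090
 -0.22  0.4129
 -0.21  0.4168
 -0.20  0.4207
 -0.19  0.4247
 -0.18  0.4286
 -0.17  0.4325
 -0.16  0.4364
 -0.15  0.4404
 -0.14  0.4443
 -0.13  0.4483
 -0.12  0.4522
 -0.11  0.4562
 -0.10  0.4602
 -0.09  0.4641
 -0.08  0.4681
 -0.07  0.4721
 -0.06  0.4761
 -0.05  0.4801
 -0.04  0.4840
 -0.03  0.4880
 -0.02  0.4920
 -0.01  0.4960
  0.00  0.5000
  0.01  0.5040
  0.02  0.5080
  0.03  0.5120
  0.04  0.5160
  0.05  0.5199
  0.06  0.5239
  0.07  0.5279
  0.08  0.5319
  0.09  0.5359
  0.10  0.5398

£31.88

σ√T = 0.3 × 1.0000 = 0.3000
d₁ = [ln(300/310) + (0.057 + 0.3²/2)·1] / 0.3000 = [-0.0328 + 0.1020] / 0.3000 = 0.2307 which rounds to 0.23
d₂ = d₁ − σ√T = 0.2307 − 0.3000 = -0.0693 which rounds to -0.07
e^(−rT) = e^(−0.057·1) = 0.9446
P = 310·0.9446·N(0.07) − 300·N(-0.23) = 310·0.9446·0.5279 − 300·0.4090 = 154.5828 − 122.7000 = 31.8828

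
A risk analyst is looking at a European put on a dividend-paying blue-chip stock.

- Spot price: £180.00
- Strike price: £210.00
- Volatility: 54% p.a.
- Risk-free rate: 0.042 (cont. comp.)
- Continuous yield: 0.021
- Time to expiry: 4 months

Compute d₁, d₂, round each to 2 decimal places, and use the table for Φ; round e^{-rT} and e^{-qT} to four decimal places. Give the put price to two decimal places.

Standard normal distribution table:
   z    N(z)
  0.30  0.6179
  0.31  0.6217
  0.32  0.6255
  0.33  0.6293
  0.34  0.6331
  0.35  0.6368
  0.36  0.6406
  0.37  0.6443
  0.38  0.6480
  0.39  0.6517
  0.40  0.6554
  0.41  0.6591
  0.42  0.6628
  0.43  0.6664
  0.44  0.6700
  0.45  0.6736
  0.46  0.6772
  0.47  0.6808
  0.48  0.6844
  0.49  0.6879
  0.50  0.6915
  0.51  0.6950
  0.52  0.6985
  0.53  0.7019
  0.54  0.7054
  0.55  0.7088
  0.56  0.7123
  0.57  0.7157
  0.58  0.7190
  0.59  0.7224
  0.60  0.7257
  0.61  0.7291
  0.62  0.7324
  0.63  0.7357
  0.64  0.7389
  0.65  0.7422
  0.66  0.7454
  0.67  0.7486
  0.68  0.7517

£40.55

T = 0.3333;  σ√T = 0.3118
d₁ = [ln(180/210) + (0.042 − 0.021 + 0.54²/2)·0.3333] / 0.3118 = [-0.1542 + 0.0556] / 0.3118 = -0.3161 which rounds to -0.32
d₂ = d₁ − σ√T = -0.3161 − 0.3118 = -0.6279 which rounds to -0.63
exp(−qT) = exp(−0.021·0.3333) = 0.9930;  exp(−rT) = exp(−0.042·0.3333) = 0.9861
P = 210·0.9861·N(0.63) − 180·0.9930·N(0.32) = 210·0.9861·0.7357 − 180·0.9930·0.6255 = 152.3495 − 111.8019 = 40.5476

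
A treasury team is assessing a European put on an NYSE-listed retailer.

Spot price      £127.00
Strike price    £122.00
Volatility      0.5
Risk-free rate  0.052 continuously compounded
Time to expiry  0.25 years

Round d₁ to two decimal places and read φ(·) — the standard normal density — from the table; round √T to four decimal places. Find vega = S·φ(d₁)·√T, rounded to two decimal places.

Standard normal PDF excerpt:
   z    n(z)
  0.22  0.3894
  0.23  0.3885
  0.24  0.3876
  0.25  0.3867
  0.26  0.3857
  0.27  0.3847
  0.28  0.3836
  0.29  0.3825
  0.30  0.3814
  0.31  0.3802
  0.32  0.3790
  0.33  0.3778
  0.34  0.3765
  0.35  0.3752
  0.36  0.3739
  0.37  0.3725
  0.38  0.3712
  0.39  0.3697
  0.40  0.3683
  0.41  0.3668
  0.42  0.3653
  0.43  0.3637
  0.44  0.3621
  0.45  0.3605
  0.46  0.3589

σ√T = 0.5 × 0.5000 = 0.2500
ln(S/K) + (r + σ²/2)T = ln(127/122) + (0.052 + 0.5²/2)·0.25 = 0.0402 + 0.0442 = 0.0844
d₁ = 0.0844 / 0.2500 = 0.3377 which rounds to 0.34
√T = √0.25 = 0.5000
φ(d₁) = φ(0.34) = 0.3765
vega = S·φ(d₁)·√T = 127·0.3765·0.5000 = 23.9078

23.91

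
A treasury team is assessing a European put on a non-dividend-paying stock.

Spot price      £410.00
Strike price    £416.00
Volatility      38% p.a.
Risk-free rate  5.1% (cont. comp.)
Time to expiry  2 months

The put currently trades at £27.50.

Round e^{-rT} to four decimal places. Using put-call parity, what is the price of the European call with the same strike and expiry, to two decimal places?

£25.04

e^(−rT) = e^(−0.051·0.1667) = 0.9915
Put-call parity: C − P = S − K·e^(−rT) = 410 − 416·0.9915 = 410 − 412.4640 = -2.4640
C = P + (C − P) = 27.50 + (-2.4640) = 25.0360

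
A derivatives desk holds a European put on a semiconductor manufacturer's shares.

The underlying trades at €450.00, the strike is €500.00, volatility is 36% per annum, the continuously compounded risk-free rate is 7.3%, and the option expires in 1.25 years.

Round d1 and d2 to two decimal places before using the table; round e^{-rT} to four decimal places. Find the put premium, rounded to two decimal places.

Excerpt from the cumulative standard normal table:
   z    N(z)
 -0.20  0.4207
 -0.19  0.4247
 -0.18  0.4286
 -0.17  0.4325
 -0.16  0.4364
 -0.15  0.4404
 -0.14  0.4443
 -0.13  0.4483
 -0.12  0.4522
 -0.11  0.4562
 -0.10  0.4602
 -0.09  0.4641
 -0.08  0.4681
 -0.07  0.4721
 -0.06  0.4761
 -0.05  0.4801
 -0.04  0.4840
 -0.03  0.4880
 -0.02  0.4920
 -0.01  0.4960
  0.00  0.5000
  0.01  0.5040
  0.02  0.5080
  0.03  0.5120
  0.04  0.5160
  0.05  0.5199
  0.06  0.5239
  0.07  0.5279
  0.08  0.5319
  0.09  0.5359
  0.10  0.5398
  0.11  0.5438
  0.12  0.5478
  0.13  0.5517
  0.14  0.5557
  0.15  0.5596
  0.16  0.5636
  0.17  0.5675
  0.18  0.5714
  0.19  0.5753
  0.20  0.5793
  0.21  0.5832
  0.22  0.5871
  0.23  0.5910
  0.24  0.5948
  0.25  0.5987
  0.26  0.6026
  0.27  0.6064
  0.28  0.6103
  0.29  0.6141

σ√T = 0.36·√1.25 = 0.4025
d₁ = [ln(450/500) + (0.073 + ½·0.36²)·1.25] / (σ√T) = (-0.1054 + 0.1722) / 0.4025 = 0.1662 → 0.17
d₂ = 0.1662 − 0.4025 = -0.2363 → -0.24
e^(−rT) = e^(−0.073·1.25) = 0.9128
N(−d₂) = N(0.24) = 0.5948;  N(−d₁) = N(-0.17) = 0.4325
P = 500·0.9128·0.5948 − 450·0.4325 = 271.4667 − 194.6250 = 76.8417

€76.84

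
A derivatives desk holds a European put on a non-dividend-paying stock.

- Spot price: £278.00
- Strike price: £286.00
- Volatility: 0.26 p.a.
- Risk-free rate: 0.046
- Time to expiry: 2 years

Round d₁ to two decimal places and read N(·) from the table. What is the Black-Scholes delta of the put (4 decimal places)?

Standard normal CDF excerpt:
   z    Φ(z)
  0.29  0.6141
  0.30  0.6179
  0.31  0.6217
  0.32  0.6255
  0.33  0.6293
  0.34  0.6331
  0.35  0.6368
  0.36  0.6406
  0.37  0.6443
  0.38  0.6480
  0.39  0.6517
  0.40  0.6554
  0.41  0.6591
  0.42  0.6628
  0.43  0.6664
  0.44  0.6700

σ√T = 0.26·√2 = 0.3677
d₁ = [ln(278/286) + (0.046 + 0.26²/2)·2] / 0.3677 = [-0.0284 + 0.1596] / 0.3677 = 0.3569 ≈ 0.36
N(d₁) = N(0.36) = 0.6406
Δ_put = N(d₁) − 1 = 0.6406 − 1 = -0.3594

-0.3594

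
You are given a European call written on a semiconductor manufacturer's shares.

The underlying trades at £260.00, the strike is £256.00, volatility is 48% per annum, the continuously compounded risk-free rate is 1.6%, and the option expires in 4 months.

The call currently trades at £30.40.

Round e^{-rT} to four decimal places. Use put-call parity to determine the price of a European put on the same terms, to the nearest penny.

exp(−rT) = exp(−0.016·0.3333) = 0.9947
Put-call parity: C − P = S − K·e^(−rT) = 260 − 256·0.9947 = 260 − 254.6432 = 5.3568
P = C − (C − P) = 30.40 − (5.3568) = 25.0432

£25.04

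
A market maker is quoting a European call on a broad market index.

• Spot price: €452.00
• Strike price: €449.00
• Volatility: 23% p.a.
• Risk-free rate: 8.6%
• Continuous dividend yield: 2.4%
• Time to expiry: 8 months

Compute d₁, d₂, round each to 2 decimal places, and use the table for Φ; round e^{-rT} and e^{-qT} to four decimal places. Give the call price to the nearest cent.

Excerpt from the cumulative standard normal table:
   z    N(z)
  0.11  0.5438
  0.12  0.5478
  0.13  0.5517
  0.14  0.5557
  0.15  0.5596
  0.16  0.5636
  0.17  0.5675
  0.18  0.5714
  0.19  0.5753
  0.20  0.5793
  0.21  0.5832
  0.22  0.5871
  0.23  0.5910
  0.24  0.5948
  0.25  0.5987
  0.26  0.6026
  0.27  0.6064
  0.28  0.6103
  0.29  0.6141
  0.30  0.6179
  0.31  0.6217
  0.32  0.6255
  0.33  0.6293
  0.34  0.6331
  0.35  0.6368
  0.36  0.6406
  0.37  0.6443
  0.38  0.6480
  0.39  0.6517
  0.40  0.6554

€44.30

T = 0.6667;  σ√T = 0.1878
d₁ = [ln(452/449) + (0.086 − 0.024 + ½·0.23²)·0.6667] / (σ√T) = (0.0067 + 0.0590) / 0.1878 = 0.3495 which rounds to 0.35
d₂ = 0.3495 − 0.1878 = 0.1617 which rounds to 0.16
exp(−qT) = exp(−0.024·0.6667) = 0.9841;  exp(−rT) = exp(−0.086·0.6667) = 0.9443
N(d₁) = N(0.35) = 0.6368;  N(d₂) = N(0.16) = 0.5636
C = 452·0.9841·0.6368 − 449·0.9443·0.5636 = 283.2570 − 238.9612 = 44.2959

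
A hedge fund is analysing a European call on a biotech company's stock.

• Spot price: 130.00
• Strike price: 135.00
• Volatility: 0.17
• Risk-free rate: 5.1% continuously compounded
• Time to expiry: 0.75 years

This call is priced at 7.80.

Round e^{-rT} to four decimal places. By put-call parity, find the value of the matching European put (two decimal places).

exp(−rT) = exp(−0.051·0.75) = 0.9625
Put-call parity: C − P = S − K·e^(−rT) = 130 − 135·0.9625 = 130 − 129.9375 = 0.0625
P = C − (C − P) = 7.80 − (0.0625) = 7.7375

7.74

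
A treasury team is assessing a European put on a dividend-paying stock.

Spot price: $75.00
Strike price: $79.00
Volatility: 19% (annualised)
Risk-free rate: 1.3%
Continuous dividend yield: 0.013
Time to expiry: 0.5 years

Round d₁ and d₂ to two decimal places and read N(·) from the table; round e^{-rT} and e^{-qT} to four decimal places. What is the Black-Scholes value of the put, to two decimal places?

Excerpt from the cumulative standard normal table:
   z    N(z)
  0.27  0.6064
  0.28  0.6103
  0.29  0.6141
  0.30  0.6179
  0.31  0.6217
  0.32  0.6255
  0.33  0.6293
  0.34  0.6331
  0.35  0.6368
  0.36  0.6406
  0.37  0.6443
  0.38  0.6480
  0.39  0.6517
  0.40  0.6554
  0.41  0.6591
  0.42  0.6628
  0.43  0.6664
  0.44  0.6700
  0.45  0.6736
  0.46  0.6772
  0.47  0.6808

$6.26

T = 0.5;  σ√T = 0.1344
d₁ = [ln(75/79) + (0.013 − 0.013 + 0.19²/2)·0.5] / 0.1344 = [-0.0520 + 0.0090] / 0.1344 = -0.3196 ≈ -0.32
d₂ = d₁ − σ√T = -0.3196 − 0.1344 = -0.4539 ≈ -0.45
exp(−qT) = exp(−0.013·0.5) = 0.9935;  exp(−rT) = exp(−0.013·0.5) = 0.9935
N(−d₂) = N(0.45) = 0.6736;  N(−d₁) = N(0.32) = 0.6255
P = 79·0.9935·0.6736 − 75·0.9935·0.6255 = 52.8685 − 46.6076 = 6.2609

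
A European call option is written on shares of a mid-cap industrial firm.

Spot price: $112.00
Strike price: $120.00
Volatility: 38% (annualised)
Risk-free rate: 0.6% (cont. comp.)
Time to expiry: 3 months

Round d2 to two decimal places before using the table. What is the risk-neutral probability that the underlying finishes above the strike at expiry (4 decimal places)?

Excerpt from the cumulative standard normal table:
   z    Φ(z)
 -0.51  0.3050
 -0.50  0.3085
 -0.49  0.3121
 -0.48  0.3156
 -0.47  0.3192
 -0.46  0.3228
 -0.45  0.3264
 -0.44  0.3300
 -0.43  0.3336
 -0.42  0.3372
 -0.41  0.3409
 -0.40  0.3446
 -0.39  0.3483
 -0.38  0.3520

T = 0.25;  σ√T = 0.1900
d₁ = [ln(112/120) + (0.006 + 0.38²/2)·0.25] / 0.1900 = [-0.0690 + 0.0196] / 0.1900 = -0.2602 ⇒ -0.26
d₂ = d₁ − σ√T = -0.2602 − 0.1900 = -0.4502 ⇒ -0.45
Risk-neutral Pr[S_T > K] = N(d₂) = N(-0.45) = 0.3264

0.3264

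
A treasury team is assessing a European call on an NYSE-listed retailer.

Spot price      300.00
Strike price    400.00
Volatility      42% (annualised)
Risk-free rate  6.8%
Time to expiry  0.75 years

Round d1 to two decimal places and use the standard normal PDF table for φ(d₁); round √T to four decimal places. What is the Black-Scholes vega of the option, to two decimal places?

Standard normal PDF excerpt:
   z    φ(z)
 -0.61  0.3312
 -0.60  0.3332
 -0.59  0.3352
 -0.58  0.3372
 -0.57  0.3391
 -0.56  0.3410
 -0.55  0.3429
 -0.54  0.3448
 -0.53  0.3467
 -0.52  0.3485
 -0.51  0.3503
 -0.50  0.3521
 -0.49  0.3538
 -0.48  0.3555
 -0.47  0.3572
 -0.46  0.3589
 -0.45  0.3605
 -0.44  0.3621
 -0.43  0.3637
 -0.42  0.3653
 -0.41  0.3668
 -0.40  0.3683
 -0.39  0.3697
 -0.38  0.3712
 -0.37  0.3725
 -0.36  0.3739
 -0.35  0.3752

σ√T = 0.42·√0.75 = 0.3637
d₁ = [ln(300/400) + (0.068 + 0.42²/2)·0.75] / 0.3637 = [-0.2877 + 0.1172] / 0.3637 = -0.4688 which rounds to -0.47
√T = √0.75 = 0.8660
φ(d₁) = φ(-0.47) = 0.3572
vega = S·φ(d₁)·√T = 300·0.3572·0.8660 = 92.8006

92.80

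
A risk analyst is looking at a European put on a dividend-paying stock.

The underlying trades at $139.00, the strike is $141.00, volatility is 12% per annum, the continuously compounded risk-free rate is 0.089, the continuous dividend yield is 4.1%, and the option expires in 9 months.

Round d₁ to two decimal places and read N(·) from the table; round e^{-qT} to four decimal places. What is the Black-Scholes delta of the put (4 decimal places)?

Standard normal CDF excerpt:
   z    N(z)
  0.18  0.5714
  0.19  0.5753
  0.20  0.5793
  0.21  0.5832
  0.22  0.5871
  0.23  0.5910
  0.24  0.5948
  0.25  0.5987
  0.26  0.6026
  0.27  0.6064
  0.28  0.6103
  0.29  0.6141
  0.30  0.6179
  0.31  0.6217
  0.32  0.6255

-0.3854

T = 0.75;  σ√T = 0.1039
ln(S/K) + (r − q + σ²/2)T = ln(139/141) + (0.089 − 0.041 + 0.12²/2)·0.75 = -0.0143 + 0.0414 = 0.0271
d₁ = 0.0271 / 0.1039 = 0.2609 ⇒ 0.26
N(d₁) = N(0.26) = 0.6026
Δ_put = e^(−qT)·(N(d₁) − 1) = 0.9697·(0.6026 − 1) = -0.3854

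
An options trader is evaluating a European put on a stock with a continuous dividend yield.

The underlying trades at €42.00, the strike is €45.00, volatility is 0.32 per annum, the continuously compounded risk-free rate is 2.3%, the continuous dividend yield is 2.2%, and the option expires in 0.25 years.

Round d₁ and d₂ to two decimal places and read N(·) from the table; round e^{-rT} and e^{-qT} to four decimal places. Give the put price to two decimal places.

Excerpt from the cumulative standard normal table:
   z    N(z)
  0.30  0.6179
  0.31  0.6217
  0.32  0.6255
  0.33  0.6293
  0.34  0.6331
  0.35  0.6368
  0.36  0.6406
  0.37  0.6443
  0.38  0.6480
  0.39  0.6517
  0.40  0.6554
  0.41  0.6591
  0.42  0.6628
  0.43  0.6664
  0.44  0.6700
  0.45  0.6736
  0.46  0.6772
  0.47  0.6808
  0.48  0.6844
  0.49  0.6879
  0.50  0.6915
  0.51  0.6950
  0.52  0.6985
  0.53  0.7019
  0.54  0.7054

€4.50

σ√T = 0.32·√0.25 = 0.1600
d₁ = [ln(42/45) + (0.023 − 0.022 + ½·0.32²)·0.25] / (σ√T) = (-0.0690 + 0.0131) / 0.1600 = -0.3496 ⇒ -0.35
d₂ = -0.3496 − 0.1600 = -0.5096 ⇒ -0.51
e^(−qT) = e^(−0.022·0.25) = 0.9945;  e^(−rT) = e^(−0.023·0.25) = 0.9943
N(−d₂) = N(0.51) = 0.6950;  N(−d₁) = N(0.35) = 0.6368
P = 45·0.9943·0.6950 − 42·0.9945·0.6368 = 31.0967 − 26.5985 = 4.4982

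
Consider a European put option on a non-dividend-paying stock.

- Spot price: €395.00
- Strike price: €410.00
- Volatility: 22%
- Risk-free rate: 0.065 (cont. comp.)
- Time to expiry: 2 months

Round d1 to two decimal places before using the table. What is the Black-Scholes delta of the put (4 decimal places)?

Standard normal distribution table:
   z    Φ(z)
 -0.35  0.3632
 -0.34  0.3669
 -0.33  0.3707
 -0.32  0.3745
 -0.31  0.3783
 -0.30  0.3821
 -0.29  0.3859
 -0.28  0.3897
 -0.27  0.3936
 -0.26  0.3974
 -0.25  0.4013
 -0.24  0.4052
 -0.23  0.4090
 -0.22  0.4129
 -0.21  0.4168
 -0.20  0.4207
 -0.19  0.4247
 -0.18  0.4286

σ√T = 0.22·√0.1667 = 0.0898
d₁ = [ln(395/410) + (0.065 + ½·0.22²)·0.1667] / (σ√T) = (-0.0373 + 0.0149) / 0.0898 = -0.2495 which rounds to -0.25
N(d₁) = N(-0.25) = 0.4013
Δ_put = N(d₁) − 1 = 0.4013 − 1 = -0.5987

-0.5987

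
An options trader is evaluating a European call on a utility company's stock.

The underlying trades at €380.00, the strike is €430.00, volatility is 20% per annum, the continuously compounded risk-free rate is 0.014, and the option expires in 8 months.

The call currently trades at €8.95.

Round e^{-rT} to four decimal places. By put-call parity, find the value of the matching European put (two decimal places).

€54.95

e^(−rT) = e^(−0.014·0.6667) = 0.9907
Put-call parity: C − P = S − K·e^(−rT) = 380 − 430·0.9907 = 380 − 426.0010 = -46.0010
P = C − (C − P) = 8.95 − (-46.0010) = 54.9510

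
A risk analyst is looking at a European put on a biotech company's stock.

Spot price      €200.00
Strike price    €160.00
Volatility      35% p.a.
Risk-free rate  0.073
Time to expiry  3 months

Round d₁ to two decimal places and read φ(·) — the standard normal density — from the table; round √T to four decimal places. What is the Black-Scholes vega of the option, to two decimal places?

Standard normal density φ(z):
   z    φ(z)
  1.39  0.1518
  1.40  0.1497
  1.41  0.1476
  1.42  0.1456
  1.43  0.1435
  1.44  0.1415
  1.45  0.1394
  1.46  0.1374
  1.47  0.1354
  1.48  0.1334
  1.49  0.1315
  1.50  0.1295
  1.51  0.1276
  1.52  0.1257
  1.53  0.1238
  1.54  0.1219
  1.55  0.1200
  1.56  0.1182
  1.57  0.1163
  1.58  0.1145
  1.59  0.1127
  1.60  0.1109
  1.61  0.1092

13.54

σ√T = 0.35 × 0.5000 = 0.1750
ln(S/K) + (r + σ²/2)T = ln(200/160) + (0.073 + 0.35²/2)·0.25 = 0.2231 + 0.0336 = 0.2567
d₁ = 0.2567 / 0.1750 = 1.4669 which rounds to 1.47
√T = √0.25 = 0.5000
φ(d₁) = φ(1.47) = 0.1354
vega = S·φ(d₁)·√T = 200·0.1354·0.5000 = 13.5400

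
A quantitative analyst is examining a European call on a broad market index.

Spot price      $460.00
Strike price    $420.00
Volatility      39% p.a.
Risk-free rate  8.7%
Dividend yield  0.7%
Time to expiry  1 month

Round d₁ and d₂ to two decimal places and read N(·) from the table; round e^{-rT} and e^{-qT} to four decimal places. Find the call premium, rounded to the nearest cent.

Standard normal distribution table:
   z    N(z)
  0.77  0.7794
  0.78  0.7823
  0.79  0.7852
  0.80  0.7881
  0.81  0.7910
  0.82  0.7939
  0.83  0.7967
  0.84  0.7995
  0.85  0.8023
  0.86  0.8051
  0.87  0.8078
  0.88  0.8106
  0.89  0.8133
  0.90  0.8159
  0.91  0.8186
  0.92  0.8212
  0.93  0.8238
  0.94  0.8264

$47.70

σ√T = 0.39 × 0.2887 = 0.1126
d₁ = [ln(460/420) + (0.087 − 0.007 + 0.39²/2)·0.08333] / 0.1126 = [0.0910 + 0.0130] / 0.1126 = 0.9235 ⇒ 0.92
d₂ = d₁ − σ√T = 0.9235 − 0.1126 = 0.8110 ⇒ 0.81
exp(−qT) = exp(−0.007·0.08333) = 0.9994;  exp(−rT) = exp(−0.087·0.08333) = 0.9928
N(d₁) = N(0.92) = 0.8212;  N(d₂) = N(0.81) = 0.7910
C = 460·0.9994·0.8212 − 420·0.9928·0.7910 = 377.5253 − 329.8280 = 47.6973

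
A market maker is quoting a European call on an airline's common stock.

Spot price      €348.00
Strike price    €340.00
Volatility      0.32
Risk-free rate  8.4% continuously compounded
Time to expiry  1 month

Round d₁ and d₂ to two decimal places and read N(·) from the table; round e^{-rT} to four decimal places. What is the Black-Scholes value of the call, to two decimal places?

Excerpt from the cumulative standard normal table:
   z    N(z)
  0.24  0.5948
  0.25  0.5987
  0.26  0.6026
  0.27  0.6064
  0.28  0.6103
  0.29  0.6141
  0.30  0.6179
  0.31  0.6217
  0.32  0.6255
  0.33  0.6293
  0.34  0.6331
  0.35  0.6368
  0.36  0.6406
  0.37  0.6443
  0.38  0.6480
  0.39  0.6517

σ√T = 0.32·√0.08333 = 0.0924
d₁ = [ln(348/340) + (0.084 + 0.32²/2)·0.08333] / 0.0924 = [0.0233 + 0.0113] / 0.0924 = 0.3737 ⇒ 0.37
d₂ = d₁ − σ√T = 0.3737 − 0.0924 = 0.2814 ⇒ 0.28
exp(−rT) = exp(−0.084·0.08333) = 0.9930
C = 348·N(0.37) − 340·0.9930·N(0.28) = 348·0.6443 − 340·0.9930·0.6103 = 224.2164 − 206.0495 = 18.1669

€18.17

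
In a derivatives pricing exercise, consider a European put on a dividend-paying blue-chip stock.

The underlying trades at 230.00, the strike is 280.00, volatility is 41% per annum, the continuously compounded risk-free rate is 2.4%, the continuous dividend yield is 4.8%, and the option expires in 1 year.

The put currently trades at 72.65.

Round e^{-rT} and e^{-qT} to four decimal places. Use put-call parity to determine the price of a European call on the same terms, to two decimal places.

18.50

e^(−qT) = e^(−0.048·1) = 0.9531;  e^(−rT) = e^(−0.024·1) = 0.9763
Put-call parity: C − P = S·e^(−qT) − K·e^(−rT) = 230·0.9531 − 280·0.9763 = 219.2130 − 273.3640 = -54.1510
C = P + (C − P) = 72.65 + (-54.1510) = 18.4990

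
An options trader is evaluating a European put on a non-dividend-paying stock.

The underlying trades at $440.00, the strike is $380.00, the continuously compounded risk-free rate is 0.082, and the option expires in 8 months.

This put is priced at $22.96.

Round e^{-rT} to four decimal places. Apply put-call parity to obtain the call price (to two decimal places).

$103.18

e^(−rT) = e^(−0.082·0.6667) = 0.9468
Put-call parity: C − P = S − K·e^(−rT) = 440 − 380·0.9468 = 440 − 359.7840 = 80.2160
C = P + (C − P) = 22.96 + (80.2160) = 103.1760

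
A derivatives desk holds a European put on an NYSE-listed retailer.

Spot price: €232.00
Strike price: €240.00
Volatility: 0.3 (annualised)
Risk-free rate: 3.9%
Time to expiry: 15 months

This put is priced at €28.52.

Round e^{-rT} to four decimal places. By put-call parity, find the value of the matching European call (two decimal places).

€31.94

exp(−rT) = exp(−0.039·1.25) = 0.9524
Put-call parity: C − P = S − K·e^(−rT) = 232 − 240·0.9524 = 232 − 228.5760 = 3.4240
C = P + (C − P) = 28.52 + (3.4240) = 31.9440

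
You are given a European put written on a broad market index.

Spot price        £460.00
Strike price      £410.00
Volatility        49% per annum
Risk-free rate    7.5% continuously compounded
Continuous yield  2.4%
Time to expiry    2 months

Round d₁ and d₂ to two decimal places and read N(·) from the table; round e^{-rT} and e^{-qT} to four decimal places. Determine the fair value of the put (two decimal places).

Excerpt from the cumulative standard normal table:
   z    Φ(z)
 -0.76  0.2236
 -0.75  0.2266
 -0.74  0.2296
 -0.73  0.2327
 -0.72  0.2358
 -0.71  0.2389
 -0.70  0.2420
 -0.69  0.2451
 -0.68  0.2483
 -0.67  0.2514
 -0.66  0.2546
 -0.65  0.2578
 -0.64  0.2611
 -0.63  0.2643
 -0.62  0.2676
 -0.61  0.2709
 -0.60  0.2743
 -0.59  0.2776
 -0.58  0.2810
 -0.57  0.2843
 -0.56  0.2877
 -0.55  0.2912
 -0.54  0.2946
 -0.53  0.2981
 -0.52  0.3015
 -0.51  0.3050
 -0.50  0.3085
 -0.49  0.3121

σ√T = 0.49 × 0.4082 = 0.2000
d₁ = [ln(460/410) + (0.075 − 0.024 + 0.49²/2)·0.1667] / 0.2000 = [0.1151 + 0.0285] / 0.2000 = 0.7177 which rounds to 0.72
d₂ = d₁ − σ√T = 0.7177 − 0.2000 = 0.5177 which rounds to 0.52
e^(−qT) = e^(−0.024·0.1667) = 0.9960;  e^(−rT) = e^(−0.075·0.1667) = 0.9876
N(−d₂) = N(-0.52) = 0.3015;  N(−d₁) = N(-0.72) = 0.2358
P = 410·0.9876·0.3015 − 460·0.9960·0.2358 = 122.0822 − 108.0341 = 14.0480

£14.05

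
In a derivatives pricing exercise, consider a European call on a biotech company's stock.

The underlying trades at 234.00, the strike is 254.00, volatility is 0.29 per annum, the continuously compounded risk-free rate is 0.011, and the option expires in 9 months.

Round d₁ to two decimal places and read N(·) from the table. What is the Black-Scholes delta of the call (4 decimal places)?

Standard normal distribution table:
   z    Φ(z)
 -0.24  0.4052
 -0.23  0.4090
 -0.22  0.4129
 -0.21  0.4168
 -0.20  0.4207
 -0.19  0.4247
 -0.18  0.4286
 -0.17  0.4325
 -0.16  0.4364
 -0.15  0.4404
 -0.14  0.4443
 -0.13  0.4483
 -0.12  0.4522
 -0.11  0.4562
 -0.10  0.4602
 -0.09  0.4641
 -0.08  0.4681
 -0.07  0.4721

T = 0.75;  σ√T = 0.2511
d₁ = [ln(234/254) + (0.011 + ½·0.29²)·0.75] / (σ√T) = (-0.0820 + 0.0398) / 0.2511 = -0.1681 ≈ -0.17
N(d₁) = N(-0.17) = 0.4325
Δ_call = N(d₁) = 0.4325

0.4325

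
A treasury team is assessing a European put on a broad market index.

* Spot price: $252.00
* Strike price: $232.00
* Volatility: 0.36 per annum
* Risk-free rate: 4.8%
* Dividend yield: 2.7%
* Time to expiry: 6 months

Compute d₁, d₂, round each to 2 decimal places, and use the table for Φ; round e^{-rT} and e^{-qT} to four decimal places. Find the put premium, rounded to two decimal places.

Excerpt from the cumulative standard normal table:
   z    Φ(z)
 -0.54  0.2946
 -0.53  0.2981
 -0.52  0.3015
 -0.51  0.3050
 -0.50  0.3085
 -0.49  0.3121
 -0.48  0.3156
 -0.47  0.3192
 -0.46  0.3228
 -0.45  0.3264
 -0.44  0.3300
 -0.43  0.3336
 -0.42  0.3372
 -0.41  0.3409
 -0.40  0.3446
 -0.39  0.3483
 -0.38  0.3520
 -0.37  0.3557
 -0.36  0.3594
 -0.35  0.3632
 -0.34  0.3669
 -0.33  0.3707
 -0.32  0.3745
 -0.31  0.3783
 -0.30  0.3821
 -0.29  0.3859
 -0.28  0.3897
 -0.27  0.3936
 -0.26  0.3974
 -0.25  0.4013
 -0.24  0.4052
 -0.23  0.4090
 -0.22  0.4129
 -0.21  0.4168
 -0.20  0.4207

σ√T = 0.36 × 0.7071 = 0.2546
d₁ = [ln(252/232) + (0.048 − 0.027 + 0.36²/2)·0.5] / 0.2546 = [0.0827 + 0.0429] / 0.2546 = 0.4934 → 0.49
d₂ = d₁ − σ√T = 0.4934 − 0.2546 = 0.2388 → 0.24
exp(−qT) = exp(−0.027·0.5) = 0.9866;  exp(−rT) = exp(−0.048·0.5) = 0.9763
N(−d₂) = N(-0.24) = 0.4052;  N(−d₁) = N(-0.49) = 0.3121
P = 232·0.9763·0.4052 − 252·0.9866·0.3121 = 91.7784 − 77.5953 = 14.1831

$14.18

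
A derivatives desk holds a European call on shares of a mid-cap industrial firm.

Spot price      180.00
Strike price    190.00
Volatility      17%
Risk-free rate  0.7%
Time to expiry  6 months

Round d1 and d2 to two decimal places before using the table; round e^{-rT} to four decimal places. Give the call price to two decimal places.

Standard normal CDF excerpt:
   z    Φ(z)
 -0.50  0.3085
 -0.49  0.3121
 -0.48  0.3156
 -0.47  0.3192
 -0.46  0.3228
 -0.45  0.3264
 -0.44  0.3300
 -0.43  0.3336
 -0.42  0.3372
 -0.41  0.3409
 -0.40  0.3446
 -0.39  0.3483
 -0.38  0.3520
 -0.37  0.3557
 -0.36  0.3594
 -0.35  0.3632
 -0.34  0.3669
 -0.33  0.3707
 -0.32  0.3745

σ√T = 0.17 × 0.7071 = 0.1202
d₁ = [ln(180/190) + (0.007 + 0.17²/2)·0.5] / 0.1202 = [-0.0541 + 0.0107] / 0.1202 = -0.3606 → -0.36
d₂ = d₁ − σ√T = -0.3606 − 0.1202 = -0.4808 → -0.48
exp(−rT) = exp(−0.007·0.5) = 0.9965
N(d₁) = N(-0.36) = 0.3594;  N(d₂) = N(-0.48) = 0.3156
C = 180·0.3594 − 190·0.9965·0.3156 = 64.6920 − 59.7541 = 4.9379

4.94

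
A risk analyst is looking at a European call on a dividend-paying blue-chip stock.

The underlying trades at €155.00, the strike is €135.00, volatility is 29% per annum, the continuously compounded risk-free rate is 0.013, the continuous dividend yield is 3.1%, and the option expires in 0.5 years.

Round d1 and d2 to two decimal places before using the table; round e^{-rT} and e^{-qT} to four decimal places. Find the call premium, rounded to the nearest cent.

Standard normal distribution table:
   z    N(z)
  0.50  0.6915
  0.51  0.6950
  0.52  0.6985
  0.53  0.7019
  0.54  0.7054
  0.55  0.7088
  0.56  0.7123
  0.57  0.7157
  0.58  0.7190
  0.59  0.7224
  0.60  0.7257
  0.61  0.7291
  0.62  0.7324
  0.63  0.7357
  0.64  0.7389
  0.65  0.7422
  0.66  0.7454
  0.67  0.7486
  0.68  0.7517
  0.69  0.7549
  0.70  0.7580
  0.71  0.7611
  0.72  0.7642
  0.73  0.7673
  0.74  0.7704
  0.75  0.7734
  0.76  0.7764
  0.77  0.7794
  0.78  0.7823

T = 0.5;  σ√T = 0.2051
d₁ = [ln(155/135) + (0.013 − 0.031 + 0.29²/2)·0.5] / 0.2051 = [0.1382 + 0.0120] / 0.2051 = 0.7323 ≈ 0.73
d₂ = d₁ − σ√T = 0.7323 − 0.2051 = 0.5273 ≈ 0.53
e^(−qT) = e^(−0.031·0.5) = 0.9846;  e^(−rT) = e^(−0.013·0.5) = 0.9935
N(d₁) = N(0.73) = 0.7673;  N(d₂) = N(0.53) = 0.7019
C = 155·0.9846·0.7673 − 135·0.9935·0.7019 = 117.1000 − 94.1406 = 22.9594

€22.96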